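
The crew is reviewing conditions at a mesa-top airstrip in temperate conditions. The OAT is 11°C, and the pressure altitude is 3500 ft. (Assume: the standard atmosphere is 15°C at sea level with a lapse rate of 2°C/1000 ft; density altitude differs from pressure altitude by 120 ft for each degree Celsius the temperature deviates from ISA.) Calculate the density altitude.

3860 ft

ISA temperature at 3500 ft = 15 − 2 × (3500/1000) = 8°C.
ISA deviation = 11 − 8 = +3°C.
Density altitude = 3500 + 120 × (3) = 3500 + (+360) = 3860 ft.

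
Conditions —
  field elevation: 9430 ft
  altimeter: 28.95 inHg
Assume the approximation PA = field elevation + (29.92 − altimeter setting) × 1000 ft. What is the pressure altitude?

10400 ft

Pressure correction = (29.92 − 28.95) × 1000 = +970 ft.
Pressure altitude = 9430 + (+970) = 10400 ft.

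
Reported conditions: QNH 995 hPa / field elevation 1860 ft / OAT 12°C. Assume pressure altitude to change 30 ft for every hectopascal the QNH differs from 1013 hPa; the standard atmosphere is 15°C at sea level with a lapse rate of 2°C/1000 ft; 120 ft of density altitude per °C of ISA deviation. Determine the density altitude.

Pressure altitude = 1860 + (1013 − 995) × 30 = 1860 + (+540) = 2400 ft.
ISA temperature at 2400 ft = 15 − 2 × (2400/1000) = 10.2°C.
ISA deviation = 12 − 10.2 = +1.8°C.
Density altitude = 2400 + 120 × (1.8) = 2616 ft.

2616 ft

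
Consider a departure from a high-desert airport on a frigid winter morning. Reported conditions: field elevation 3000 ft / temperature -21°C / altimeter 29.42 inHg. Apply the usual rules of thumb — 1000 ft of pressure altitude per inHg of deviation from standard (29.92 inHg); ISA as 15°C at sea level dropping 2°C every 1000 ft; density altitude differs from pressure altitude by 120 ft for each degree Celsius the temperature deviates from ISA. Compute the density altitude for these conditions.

Pressure altitude = 3000 + (29.92 − 29.42) × 1000 = 3000 + (+500) = 3500 ft.
ISA temperature at 3500 ft = 15 − 2 × (3500/1000) = 8°C.
ISA deviation = -21 − 8 = -29°C.
Density altitude = 3500 + 120 × (-29) = 20 ft.

20 ft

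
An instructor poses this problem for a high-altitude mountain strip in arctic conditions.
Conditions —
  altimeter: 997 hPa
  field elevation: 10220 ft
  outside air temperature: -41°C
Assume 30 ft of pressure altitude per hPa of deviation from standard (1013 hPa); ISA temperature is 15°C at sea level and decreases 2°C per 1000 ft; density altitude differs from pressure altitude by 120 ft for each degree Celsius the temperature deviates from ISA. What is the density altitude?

6548 ft

Pressure altitude = 10220 + (1013 − 997) × 30 = 10220 + (+480) = 10700 ft.
ISA temperature at 10700 ft = 15 − 2 × (10700/1000) = -6.4°C.
ISA deviation = -41 − (-6.4) = -34.6°C.
Density altitude = 10700 + 120 × (-34.6) = 6548 ft.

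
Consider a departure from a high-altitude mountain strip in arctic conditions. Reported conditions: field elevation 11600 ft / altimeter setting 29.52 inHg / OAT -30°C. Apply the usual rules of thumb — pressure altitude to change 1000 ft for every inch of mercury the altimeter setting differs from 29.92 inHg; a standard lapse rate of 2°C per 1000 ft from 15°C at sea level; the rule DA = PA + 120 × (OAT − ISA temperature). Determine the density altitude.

9480 ft

Pressure altitude = 11600 + (29.92 − 29.52) × 1000 = 11600 + (+400) = 12000 ft.
ISA temperature at 12000 ft = 15 − 2 × (12000/1000) = -9°C.
ISA deviation = -30 − (-9) = -21°C.
Density altitude = 12000 + 120 × (-21) = 9480 ft.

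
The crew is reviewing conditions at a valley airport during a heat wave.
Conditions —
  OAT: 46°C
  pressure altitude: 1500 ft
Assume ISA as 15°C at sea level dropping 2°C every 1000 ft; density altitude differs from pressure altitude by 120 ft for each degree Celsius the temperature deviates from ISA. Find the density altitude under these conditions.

ISA temperature at 1500 ft = 15 − 2 × (1500/1000) = 12°C.
ISA deviation = 46 − 12 = +34°C.
Density altitude = 1500 + 120 × (34) = 1500 + (+4080) = 5580 ft.

5580 ft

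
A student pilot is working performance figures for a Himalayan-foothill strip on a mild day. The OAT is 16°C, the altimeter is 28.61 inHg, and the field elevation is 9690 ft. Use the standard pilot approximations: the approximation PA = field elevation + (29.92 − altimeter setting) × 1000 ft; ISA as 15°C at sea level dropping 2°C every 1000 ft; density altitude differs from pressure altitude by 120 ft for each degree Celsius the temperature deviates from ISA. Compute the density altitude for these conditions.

13760 ft

Pressure altitude = 9690 + (29.92 − 28.61) × 1000 = 9690 + (+1310) = 11000 ft.
ISA temperature at 11000 ft = 15 − 2 × (11000/1000) = -7°C.
ISA deviation = 16 − (-7) = +23°C.
Density altitude = 11000 + 120 × (23) = 13760 ft.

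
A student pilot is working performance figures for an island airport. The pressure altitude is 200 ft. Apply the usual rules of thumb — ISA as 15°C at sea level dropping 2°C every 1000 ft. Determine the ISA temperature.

ISA temperature = 15 − 2 × (200/1000) = 15 − 0.4 = 14.6°C.

14.6°C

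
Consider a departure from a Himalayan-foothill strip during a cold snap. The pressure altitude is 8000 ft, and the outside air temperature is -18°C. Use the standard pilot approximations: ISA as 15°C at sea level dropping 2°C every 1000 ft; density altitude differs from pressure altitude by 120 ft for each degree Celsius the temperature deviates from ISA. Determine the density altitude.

ISA temperature at 8000 ft = 15 − 2 × (8000/1000) = -1°C.
ISA deviation = -18 − (-1) = -17°C.
Density altitude = 8000 + 120 × (-17) = 8000 + (-2040) = 5960 ft.

5960 ft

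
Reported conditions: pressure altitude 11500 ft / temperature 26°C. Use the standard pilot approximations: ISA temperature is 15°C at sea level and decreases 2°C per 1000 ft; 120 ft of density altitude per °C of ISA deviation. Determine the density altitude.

15580 ft

ISA temperature at 11500 ft = 15 − 2 × (11500/1000) = -8°C.
ISA deviation = 26 − (-8) = +34°C.
Density altitude = 11500 + 120 × (34) = 11500 + (+4080) = 15580 ft.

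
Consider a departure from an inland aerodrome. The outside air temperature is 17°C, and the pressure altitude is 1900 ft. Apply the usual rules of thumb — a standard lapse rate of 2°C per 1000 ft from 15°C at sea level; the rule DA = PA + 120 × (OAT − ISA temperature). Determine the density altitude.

2596 ft

ISA temperature at 1900 ft = 15 − 2 × (1900/1000) = 11.2°C.
ISA deviation = 17 − 11.2 = +5.8°C.
Density altitude = 1900 + 120 × (5.8) = 1900 + (+696) = 2596 ft.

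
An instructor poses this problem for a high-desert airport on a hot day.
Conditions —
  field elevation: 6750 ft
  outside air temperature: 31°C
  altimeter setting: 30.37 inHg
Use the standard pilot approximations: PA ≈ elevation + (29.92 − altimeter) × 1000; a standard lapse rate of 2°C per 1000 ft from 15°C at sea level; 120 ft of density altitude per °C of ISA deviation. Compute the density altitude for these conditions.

Pressure altitude = 6750 + (29.92 − 30.37) × 1000 = 6750 + (-450) = 6300 ft.
ISA temperature at 6300 ft = 15 − 2 × (6300/1000) = 2.4°C.
ISA deviation = 31 − 2.4 = +28.6°C.
Density altitude = 6300 + 120 × (28.6) = 9732 ft.

9732 ft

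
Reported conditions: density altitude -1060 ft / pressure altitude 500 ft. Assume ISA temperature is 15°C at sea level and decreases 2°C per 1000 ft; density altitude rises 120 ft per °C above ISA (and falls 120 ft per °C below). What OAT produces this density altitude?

Density altitude − pressure altitude = -1060 − 500 = -1560 ft.
At 120 ft/°C that is an ISA deviation of -1560/120 = -13°C.
ISA temperature at 500 ft = 15 − 2 × (500/1000) = 14°C.
OAT = ISA + deviation = 14 + (-13) = 1°C.

1°C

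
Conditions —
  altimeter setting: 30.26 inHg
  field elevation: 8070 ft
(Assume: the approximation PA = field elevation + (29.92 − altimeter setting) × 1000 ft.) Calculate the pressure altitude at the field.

7730 ft

Pressure correction = (29.92 − 30.26) × 1000 = -340 ft.
Pressure altitude = 8070 + (-340) = 7730 ft.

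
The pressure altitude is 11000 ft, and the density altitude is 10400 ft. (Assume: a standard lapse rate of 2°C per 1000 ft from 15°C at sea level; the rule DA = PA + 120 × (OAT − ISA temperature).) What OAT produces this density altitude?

Density altitude − pressure altitude = 10400 − 11000 = -600 ft.
At 120 ft/°C that is an ISA deviation of -600/120 = -5°C.
ISA temperature at 11000 ft = 15 − 2 × (11000/1000) = -7°C.
OAT = ISA + deviation = -7 + (-5) = -12°C.

-12°C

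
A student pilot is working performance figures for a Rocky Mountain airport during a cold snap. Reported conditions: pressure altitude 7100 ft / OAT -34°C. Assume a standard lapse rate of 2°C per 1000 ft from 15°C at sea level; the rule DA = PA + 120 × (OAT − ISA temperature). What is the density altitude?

2924 ft

ISA temperature at 7100 ft = 15 − 2 × (7100/1000) = 0.8°C.
ISA deviation = -34 − 0.8 = -34.8°C.
Density altitude = 7100 + 120 × (-34.8) = 7100 + (-4176) = 2924 ft.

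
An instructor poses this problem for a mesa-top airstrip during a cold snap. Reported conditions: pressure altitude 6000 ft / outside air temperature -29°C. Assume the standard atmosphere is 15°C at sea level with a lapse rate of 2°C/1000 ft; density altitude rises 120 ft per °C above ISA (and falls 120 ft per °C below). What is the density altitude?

ISA temperature at 6000 ft = 15 − 2 × (6000/1000) = 3°C.
ISA deviation = -29 − 3 = -32°C.
Density altitude = 6000 + 120 × (-32) = 6000 + (-3840) = 2160 ft.

2160 ft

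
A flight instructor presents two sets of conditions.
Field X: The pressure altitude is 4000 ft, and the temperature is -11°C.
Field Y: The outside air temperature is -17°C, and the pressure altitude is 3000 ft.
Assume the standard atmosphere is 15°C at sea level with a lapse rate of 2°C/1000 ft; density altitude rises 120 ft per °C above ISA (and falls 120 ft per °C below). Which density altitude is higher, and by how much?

Field X: ISA temp = 7°C, deviation -18°C, DA = 4000 + 120 × (-18) = 1840 ft.
Field Y: ISA temp = 9°C, deviation -26°C, DA = 3000 + 120 × (-26) = -120 ft.
Field X is higher by 1840 − (-120) = 1960 ft.

Field X by 1960 ft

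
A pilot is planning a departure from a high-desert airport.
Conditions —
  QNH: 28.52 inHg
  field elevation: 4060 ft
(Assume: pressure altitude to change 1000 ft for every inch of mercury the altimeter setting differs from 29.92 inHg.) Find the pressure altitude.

Pressure correction = (29.92 − 28.52) × 1000 = +1400 ft.
Pressure altitude = 4060 + (+1400) = 5460 ft.

5460 ft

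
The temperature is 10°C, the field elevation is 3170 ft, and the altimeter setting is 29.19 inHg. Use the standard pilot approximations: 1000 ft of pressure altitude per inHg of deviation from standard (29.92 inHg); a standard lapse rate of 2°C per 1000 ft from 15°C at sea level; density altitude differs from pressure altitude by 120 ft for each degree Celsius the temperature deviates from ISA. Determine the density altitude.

Pressure altitude = 3170 + (29.92 − 29.19) × 1000 = 3170 + (+730) = 3900 ft.
ISA temperature at 3900 ft = 15 − 2 × (3900/1000) = 7.2°C.
ISA deviation = 10 − 7.2 = +2.8°C.
Density altitude = 3900 + 120 × (2.8) = 4236 ft.

4236 ft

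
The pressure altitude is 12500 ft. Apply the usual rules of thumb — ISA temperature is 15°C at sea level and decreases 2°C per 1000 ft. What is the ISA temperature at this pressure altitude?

-10°C

ISA temperature = 15 − 2 × (12500/1000) = 15 − 25 = -10°C.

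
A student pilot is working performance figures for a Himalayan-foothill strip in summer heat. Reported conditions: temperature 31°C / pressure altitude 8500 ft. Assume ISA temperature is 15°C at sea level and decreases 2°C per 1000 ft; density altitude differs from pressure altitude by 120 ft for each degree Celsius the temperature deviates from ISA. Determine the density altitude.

12460 ft

ISA temperature at 8500 ft = 15 − 2 × (8500/1000) = -2°C.
ISA deviation = 31 − (-2) = +33°C.
Density altitude = 8500 + 120 × (33) = 8500 + (+3960) = 12460 ft.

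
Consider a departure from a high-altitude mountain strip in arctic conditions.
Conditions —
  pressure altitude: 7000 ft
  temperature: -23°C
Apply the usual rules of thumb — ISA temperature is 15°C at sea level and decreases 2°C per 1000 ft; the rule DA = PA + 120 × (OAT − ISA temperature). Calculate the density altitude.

ISA temperature at 7000 ft = 15 − 2 × (7000/1000) = 1°C.
ISA deviation = -23 − 1 = -24°C.
Density altitude = 7000 + 120 × (-24) = 7000 + (-2880) = 4120 ft.

4120 ft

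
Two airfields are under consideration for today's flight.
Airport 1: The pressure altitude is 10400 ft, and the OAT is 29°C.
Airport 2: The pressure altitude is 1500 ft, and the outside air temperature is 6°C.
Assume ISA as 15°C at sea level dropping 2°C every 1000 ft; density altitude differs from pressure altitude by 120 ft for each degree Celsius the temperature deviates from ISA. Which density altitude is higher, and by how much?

Airport 1 by 13796 ft

Airport 1: ISA temp = -5.8°C, deviation +34.8°C, DA = 10400 + 120 × 34.8 = 14576 ft.
Airport 2: ISA temp = 12°C, deviation -6°C, DA = 1500 + 120 × (-6) = 780 ft.
Airport 1 is higher by 14576 − 780 = 13796 ft.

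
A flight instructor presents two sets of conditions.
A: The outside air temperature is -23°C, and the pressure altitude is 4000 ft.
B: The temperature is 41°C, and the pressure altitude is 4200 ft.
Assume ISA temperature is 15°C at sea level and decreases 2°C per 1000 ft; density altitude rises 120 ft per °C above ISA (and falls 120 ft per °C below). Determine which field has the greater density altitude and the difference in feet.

B by 7928 ft

A: ISA temp = 7°C, deviation -30°C, DA = 4000 + 120 × (-30) = 400 ft.
B: ISA temp = 6.6°C, deviation +34.4°C, DA = 4200 + 120 × 34.4 = 8328 ft.
B is higher by 8328 − 400 = 7928 ft.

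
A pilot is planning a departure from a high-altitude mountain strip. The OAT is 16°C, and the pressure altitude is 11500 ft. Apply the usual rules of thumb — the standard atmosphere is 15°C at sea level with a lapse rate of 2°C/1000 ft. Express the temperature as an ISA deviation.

ISA temperature at 11500 ft = 15 − 2 × (11500/1000) = -8°C.
Deviation = OAT − ISA = 16 − (-8) = +24°C.

ISA+24°C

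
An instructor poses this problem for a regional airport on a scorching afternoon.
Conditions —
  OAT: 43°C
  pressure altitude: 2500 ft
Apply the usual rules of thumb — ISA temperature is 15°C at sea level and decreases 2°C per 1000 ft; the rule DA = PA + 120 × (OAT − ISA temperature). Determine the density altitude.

6460 ft

ISA temperature at 2500 ft = 15 − 2 × (2500/1000) = 10°C.
ISA deviation = 43 − 10 = +33°C.
Density altitude = 2500 + 120 × (33) = 2500 + (+3960) = 6460 ft.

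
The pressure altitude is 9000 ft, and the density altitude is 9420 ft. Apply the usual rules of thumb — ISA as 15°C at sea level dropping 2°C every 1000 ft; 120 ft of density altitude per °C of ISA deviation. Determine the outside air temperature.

Density altitude − pressure altitude = 9420 − 9000 = +420 ft.
At 120 ft/°C that is an ISA deviation of 420/120 = +3.5°C.
ISA temperature at 9000 ft = 15 − 2 × (9000/1000) = -3°C.
OAT = ISA + deviation = -3 + (+3.5) = 0.5°C.

0.5°C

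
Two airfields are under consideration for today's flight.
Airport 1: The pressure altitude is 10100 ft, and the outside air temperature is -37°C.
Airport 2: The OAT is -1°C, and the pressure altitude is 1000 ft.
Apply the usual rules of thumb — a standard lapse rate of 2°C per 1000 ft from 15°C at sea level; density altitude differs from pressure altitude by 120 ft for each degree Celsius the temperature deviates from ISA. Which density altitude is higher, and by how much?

Airport 1: ISA temp = -5.2°C, deviation -31.8°C, DA = 10100 + 120 × (-31.8) = 6284 ft.
Airport 2: ISA temp = 13°C, deviation -14°C, DA = 1000 + 120 × (-14) = -680 ft.
Airport 1 is higher by 6284 − (-680) = 6964 ft.

Airport 1 by 6964 ft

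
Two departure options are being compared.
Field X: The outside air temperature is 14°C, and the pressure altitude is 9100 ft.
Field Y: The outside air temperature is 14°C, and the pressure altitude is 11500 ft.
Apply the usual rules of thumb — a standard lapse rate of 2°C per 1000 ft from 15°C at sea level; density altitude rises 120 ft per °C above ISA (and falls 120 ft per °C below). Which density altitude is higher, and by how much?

Field X: ISA temp = -3.2°C, deviation +17.2°C, DA = 9100 + 120 × 17.2 = 11164 ft.
Field Y: ISA temp = -8°C, deviation +22°C, DA = 11500 + 120 × 22 = 14140 ft.
Field Y is higher by 14140 − 11164 = 2976 ft.

Field Y by 2976 ft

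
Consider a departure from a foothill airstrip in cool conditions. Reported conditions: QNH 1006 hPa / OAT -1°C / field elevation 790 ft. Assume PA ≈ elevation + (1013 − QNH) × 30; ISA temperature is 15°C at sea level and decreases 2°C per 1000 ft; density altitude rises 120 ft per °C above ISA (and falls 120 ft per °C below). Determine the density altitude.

Pressure altitude = 790 + (1013 − 1006) × 30 = 790 + (+210) = 1000 ft.
ISA temperature at 1000 ft = 15 − 2 × (1000/1000) = 13°C.
ISA deviation = -1 − 13 = -14°C.
Density altitude = 1000 + 120 × (-14) = -680 ft.

-680 ft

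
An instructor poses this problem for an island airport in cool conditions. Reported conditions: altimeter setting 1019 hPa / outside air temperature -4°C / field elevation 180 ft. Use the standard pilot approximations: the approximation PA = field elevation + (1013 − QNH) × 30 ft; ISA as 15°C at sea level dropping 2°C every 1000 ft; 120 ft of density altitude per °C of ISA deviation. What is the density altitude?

-2280 ft

Pressure altitude = 180 + (1013 − 1019) × 30 = 180 + (-180) = 0 ft.
ISA temperature at 0 ft = 15 − 2 × (0/1000) = 15°C.
ISA deviation = -4 − 15 = -19°C.
Density altitude = 0 + 120 × (-19) = -2280 ft.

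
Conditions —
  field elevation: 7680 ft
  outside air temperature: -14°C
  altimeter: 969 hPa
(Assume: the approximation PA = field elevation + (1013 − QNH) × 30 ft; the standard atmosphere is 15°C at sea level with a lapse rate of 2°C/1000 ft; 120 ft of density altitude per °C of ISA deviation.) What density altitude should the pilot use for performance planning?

Pressure altitude = 7680 + (1013 − 969) × 30 = 7680 + (+1320) = 9000 ft.
ISA temperature at 9000 ft = 15 − 2 × (9000/1000) = -3°C.
ISA deviation = -14 − (-3) = -11°C.
Density altitude = 9000 + 120 × (-11) = 7680 ft.

7680 ft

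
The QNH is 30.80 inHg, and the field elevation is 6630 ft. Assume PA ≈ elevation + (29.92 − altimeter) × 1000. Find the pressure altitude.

5750 ft

Pressure correction = (29.92 − 30.80) × 1000 = -880 ft.
Pressure altitude = 6630 + (-880) = 5750 ft.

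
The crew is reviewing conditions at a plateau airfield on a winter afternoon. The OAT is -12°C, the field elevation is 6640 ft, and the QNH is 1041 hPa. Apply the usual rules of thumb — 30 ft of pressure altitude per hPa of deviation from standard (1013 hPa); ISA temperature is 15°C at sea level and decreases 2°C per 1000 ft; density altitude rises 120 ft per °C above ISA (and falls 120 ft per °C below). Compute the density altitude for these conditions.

Pressure altitude = 6640 + (1013 − 1041) × 30 = 6640 + (-840) = 5800 ft.
ISA temperature at 5800 ft = 15 − 2 × (5800/1000) = 3.4°C.
ISA deviation = -12 − 3.4 = -15.4°C.
Density altitude = 5800 + 120 × (-15.4) = 3952 ft.

3952 ft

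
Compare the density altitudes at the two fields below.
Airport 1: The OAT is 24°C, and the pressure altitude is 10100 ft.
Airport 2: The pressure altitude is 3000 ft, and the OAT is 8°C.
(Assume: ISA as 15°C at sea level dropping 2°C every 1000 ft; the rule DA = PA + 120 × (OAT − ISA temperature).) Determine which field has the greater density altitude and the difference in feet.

Airport 1 by 10724 ft

Airport 1: ISA temp = -5.2°C, deviation +29.2°C, DA = 10100 + 120 × 29.2 = 13604 ft.
Airport 2: ISA temp = 9°C, deviation -1°C, DA = 3000 + 120 × (-1) = 2880 ft.
Airport 1 is higher by 13604 − 2880 = 10724 ft.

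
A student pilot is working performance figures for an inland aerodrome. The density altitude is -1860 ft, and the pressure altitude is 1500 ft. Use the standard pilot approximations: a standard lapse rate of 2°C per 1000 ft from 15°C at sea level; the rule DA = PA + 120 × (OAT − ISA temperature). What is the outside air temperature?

-16°C

Density altitude − pressure altitude = -1860 − 1500 = -3360 ft.
At 120 ft/°C that is an ISA deviation of -3360/120 = -28°C.
ISA temperature at 1500 ft = 15 − 2 × (1500/1000) = 12°C.
OAT = ISA + deviation = 12 + (-28) = -16°C.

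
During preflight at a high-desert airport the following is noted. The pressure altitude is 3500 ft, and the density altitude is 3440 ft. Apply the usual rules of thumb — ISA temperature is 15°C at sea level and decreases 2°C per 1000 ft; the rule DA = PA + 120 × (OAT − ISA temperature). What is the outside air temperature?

Density altitude − pressure altitude = 3440 − 3500 = -60 ft.
At 120 ft/°C that is an ISA deviation of -60/120 = -0.5°C.
ISA temperature at 3500 ft = 15 − 2 × (3500/1000) = 8°C.
OAT = ISA + deviation = 8 + (-0.5) = 7.5°C.

7.5°C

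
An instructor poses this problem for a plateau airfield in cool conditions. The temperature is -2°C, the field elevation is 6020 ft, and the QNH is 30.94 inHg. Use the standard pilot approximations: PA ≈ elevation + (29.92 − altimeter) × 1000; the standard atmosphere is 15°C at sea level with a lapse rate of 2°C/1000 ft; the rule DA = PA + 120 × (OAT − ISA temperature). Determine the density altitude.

Pressure altitude = 6020 + (29.92 − 30.94) × 1000 = 6020 + (-1020) = 5000 ft.
ISA temperature at 5000 ft = 15 − 2 × (5000/1000) = 5°C.
ISA deviation = -2 − 5 = -7°C.
Density altitude = 5000 + 120 × (-7) = 4160 ft.

4160 ft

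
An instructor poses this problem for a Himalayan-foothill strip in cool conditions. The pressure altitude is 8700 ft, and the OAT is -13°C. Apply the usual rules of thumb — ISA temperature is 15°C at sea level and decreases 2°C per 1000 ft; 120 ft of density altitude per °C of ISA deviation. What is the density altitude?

7428 ft

ISA temperature at 8700 ft = 15 − 2 × (8700/1000) = -2.4°C.
ISA deviation = -13 − (-2.4) = -10.6°C.
Density altitude = 8700 + 120 × (-10.6) = 8700 + (-1272) = 7428 ft.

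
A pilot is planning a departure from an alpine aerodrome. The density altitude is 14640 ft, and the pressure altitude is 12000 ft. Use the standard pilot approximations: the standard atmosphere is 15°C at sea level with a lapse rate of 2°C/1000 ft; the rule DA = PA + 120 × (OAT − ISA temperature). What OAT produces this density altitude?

Density altitude − pressure altitude = 14640 − 12000 = +2640 ft.
At 120 ft/°C that is an ISA deviation of 2640/120 = +22°C.
ISA temperature at 12000 ft = 15 − 2 × (12000/1000) = -9°C.
OAT = ISA + deviation = -9 + (+22) = 13°C.

13°C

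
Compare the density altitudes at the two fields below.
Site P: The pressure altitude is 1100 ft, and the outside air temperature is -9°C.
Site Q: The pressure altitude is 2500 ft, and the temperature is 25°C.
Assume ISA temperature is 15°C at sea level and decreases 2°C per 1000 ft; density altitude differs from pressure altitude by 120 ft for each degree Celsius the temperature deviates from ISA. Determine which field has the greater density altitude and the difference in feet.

Site Q by 5816 ft

Site P: ISA temp = 12.8°C, deviation -21.8°C, DA = 1100 + 120 × (-21.8) = -1516 ft.
Site Q: ISA temp = 10°C, deviation +15°C, DA = 2500 + 120 × 15 = 4300 ft.
Site Q is higher by 4300 − (-1516) = 5816 ft.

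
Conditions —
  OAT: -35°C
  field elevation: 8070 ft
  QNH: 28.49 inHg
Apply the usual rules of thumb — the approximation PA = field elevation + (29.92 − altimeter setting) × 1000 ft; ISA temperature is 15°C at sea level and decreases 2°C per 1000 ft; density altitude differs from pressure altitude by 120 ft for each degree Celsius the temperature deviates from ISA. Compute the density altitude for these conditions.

Pressure altitude = 8070 + (29.92 − 28.49) × 1000 = 8070 + (+1430) = 9500 ft.
ISA temperature at 9500 ft = 15 − 2 × (9500/1000) = -4°C.
ISA deviation = -35 − (-4) = -31°C.
Density altitude = 9500 + 120 × (-31) = 5780 ft.

5780 ft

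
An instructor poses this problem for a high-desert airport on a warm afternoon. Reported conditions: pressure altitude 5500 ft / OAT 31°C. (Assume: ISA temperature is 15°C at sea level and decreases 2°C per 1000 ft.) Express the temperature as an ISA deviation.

ISA temperature at 5500 ft = 15 − 2 × (5500/1000) = 4°C.
Deviation = OAT − ISA = 31 − 4 = +27°C.

ISA+27°C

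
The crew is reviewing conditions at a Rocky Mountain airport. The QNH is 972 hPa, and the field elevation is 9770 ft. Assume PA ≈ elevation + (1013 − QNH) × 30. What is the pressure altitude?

11000 ft

Pressure correction = (1013 − 972) × 30 = +1230 ft.
Pressure altitude = 9770 + (+1230) = 11000 ft.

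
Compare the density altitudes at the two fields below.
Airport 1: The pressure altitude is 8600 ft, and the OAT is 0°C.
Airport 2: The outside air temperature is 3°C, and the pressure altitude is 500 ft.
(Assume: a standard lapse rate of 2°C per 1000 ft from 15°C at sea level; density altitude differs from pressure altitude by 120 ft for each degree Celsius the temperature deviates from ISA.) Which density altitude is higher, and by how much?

Airport 1: ISA temp = -2.2°C, deviation +2.2°C, DA = 8600 + 120 × 2.2 = 8864 ft.
Airport 2: ISA temp = 14°C, deviation -11°C, DA = 500 + 120 × (-11) = -820 ft.
Airport 1 is higher by 8864 − (-820) = 9684 ft.

Airport 1 by 9684 ft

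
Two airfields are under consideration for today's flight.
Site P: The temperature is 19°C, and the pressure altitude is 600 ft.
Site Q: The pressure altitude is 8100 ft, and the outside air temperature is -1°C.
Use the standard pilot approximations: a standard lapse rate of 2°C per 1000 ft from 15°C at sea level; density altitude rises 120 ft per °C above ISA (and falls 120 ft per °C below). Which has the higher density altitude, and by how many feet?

Site Q by 6900 ft

Site P: ISA temp = 13.8°C, deviation +5.2°C, DA = 600 + 120 × 5.2 = 1224 ft.
Site Q: ISA temp = -1.2°C, deviation +0.2°C, DA = 8100 + 120 × 0.2 = 8124 ft.
Site Q is higher by 8124 − 1224 = 6900 ft.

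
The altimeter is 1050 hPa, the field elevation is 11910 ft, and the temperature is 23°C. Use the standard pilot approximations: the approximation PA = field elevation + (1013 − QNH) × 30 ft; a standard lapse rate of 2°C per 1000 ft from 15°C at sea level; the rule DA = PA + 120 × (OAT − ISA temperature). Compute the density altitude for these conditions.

14352 ft

Pressure altitude = 11910 + (1013 − 1050) × 30 = 11910 + (-1110) = 10800 ft.
ISA temperature at 10800 ft = 15 − 2 × (10800/1000) = -6.6°C.
ISA deviation = 23 − (-6.6) = +29.6°C.
Density altitude = 10800 + 120 × (29.6) = 14352 ft.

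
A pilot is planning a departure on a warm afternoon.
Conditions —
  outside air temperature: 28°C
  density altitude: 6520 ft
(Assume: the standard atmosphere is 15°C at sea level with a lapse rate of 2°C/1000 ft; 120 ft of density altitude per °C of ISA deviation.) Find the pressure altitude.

4000 ft

DA = PA + 120 × (OAT − (15 − 2·PA/1000)) = PA + 120·OAT − 1800 + 0.24·PA = 1.24·PA + 120·OAT − 1800.
So 1.24·PA = 6520 − 120 × 28 + 1800 = 4960.
PA = 4960 / 1.24 = 4000 ft.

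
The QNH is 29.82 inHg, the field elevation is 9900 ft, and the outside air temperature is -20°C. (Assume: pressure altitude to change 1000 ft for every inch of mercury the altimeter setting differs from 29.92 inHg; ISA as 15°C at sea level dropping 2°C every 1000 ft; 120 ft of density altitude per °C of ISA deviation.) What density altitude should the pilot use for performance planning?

Pressure altitude = 9900 + (29.92 − 29.82) × 1000 = 9900 + (+100) = 10000 ft.
ISA temperature at 10000 ft = 15 − 2 × (10000/1000) = -5°C.
ISA deviation = -20 − (-5) = -15°C.
Density altitude = 10000 + 120 × (-15) = 8200 ft.

8200 ft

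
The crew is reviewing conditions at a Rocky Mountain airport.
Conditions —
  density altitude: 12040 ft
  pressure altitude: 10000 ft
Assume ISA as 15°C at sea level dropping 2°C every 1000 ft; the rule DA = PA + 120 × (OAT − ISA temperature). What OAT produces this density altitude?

Density altitude − pressure altitude = 12040 − 10000 = +2040 ft.
At 120 ft/°C that is an ISA deviation of 2040/120 = +17°C.
ISA temperature at 10000 ft = 15 − 2 × (10000/1000) = -5°C.
OAT = ISA + deviation = -5 + (+17) = 12°C.

12°C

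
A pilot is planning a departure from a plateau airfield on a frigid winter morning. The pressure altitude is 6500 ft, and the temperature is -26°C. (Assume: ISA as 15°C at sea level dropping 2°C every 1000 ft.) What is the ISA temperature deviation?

ISA-28°C

ISA temperature at 6500 ft = 15 − 2 × (6500/1000) = 2°C.
Deviation = OAT − ISA = -26 − 2 = -28°C.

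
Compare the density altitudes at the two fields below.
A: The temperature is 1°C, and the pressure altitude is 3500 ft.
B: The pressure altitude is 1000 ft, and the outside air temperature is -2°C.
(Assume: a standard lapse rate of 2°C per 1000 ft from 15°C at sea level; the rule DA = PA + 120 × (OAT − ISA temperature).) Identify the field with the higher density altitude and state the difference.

A by 3460 ft

A: ISA temp = 8°C, deviation -7°C, DA = 3500 + 120 × (-7) = 2660 ft.
B: ISA temp = 13°C, deviation -15°C, DA = 1000 + 120 × (-15) = -800 ft.
A is higher by 2660 − (-800) = 3460 ft.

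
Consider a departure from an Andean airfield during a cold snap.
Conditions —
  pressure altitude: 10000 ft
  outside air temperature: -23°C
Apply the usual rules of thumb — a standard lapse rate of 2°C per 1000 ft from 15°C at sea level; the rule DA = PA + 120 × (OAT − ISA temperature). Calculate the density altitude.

ISA temperature at 10000 ft = 15 − 2 × (10000/1000) = -5°C.
ISA deviation = -23 − (-5) = -18°C.
Density altitude = 10000 + 120 × (-18) = 10000 + (-2160) = 7840 ft.

7840 ft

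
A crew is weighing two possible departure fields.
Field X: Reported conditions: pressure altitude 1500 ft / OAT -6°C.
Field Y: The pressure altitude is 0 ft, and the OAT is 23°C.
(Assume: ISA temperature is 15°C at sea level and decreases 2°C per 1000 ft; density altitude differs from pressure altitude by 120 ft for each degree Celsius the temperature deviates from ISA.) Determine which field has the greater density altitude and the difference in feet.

Field Y by 1620 ft

Field X: ISA temp = 12°C, deviation -18°C, DA = 1500 + 120 × (-18) = -660 ft.
Field Y: ISA temp = 15°C, deviation +8°C, DA = 0 + 120 × 8 = 960 ft.
Field Y is higher by 960 − (-660) = 1620 ft.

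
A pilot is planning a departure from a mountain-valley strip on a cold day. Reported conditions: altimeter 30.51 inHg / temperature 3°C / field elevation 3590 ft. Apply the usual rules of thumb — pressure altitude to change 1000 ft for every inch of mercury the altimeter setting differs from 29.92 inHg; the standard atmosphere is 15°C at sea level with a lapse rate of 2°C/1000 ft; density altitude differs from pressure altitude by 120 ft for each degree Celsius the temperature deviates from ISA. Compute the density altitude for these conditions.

Pressure altitude = 3590 + (29.92 − 30.51) × 1000 = 3590 + (-590) = 3000 ft.
ISA temperature at 3000 ft = 15 − 2 × (3000/1000) = 9°C.
ISA deviation = 3 − 9 = -6°C.
Density altitude = 3000 + 120 × (-6) = 2280 ft.

2280 ft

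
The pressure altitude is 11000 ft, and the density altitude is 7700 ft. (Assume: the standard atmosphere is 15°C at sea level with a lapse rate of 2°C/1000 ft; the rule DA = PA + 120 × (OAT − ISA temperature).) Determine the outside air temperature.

-34.5°C

Density altitude − pressure altitude = 7700 − 11000 = -3300 ft.
At 120 ft/°C that is an ISA deviation of -3300/120 = -27.5°C.
ISA temperature at 11000 ft = 15 − 2 × (11000/1000) = -7°C.
OAT = ISA + deviation = -7 + (-27.5) = -34.5°C.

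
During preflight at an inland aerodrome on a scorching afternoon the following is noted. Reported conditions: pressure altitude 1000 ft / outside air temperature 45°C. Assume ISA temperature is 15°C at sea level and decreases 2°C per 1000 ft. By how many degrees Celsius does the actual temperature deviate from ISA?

ISA+32°C

ISA temperature at 1000 ft = 15 − 2 × (1000/1000) = 13°C.
Deviation = OAT − ISA = 45 − 13 = +32°C.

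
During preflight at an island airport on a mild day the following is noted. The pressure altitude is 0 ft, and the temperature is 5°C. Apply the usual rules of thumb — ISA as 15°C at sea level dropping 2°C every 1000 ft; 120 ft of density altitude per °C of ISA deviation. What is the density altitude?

ISA temperature at 0 ft = 15 − 2 × (0/1000) = 15°C.
ISA deviation = 5 − 15 = -10°C.
Density altitude = 0 + 120 × (-10) = 0 + (-1200) = -1200 ft.

-1200 ft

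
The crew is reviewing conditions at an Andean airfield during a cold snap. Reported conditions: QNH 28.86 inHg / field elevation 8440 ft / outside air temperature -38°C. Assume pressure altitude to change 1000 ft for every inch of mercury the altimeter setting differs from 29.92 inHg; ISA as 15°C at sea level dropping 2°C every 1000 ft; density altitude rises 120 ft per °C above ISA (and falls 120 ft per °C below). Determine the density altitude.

Pressure altitude = 8440 + (29.92 − 28.86) × 1000 = 8440 + (+1060) = 9500 ft.
ISA temperature at 9500 ft = 15 − 2 × (9500/1000) = -4°C.
ISA deviation = -38 − (-4) = -34°C.
Density altitude = 9500 + 120 × (-34) = 5420 ft.

5420 ft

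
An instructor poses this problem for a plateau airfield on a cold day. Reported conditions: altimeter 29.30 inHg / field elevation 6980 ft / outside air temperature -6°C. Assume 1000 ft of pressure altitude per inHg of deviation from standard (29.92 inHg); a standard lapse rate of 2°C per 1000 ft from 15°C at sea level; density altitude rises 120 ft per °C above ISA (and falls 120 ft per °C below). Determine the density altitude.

Pressure altitude = 6980 + (29.92 − 29.30) × 1000 = 6980 + (+620) = 7600 ft.
ISA temperature at 7600 ft = 15 − 2 × (7600/1000) = -0.2°C.
ISA deviation = -6 − (-0.2) = -5.8°C.
Density altitude = 7600 + 120 × (-5.8) = 6904 ft.

6904 ft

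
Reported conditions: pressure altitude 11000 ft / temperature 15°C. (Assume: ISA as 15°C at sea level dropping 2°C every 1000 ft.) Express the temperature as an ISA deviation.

ISA+22°C

ISA temperature at 11000 ft = 15 − 2 × (11000/1000) = -7°C.
Deviation = OAT − ISA = 15 − (-7) = +22°C.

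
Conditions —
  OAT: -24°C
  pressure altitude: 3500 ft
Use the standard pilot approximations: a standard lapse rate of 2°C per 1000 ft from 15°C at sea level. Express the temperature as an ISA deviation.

ISA-32°C

ISA temperature at 3500 ft = 15 − 2 × (3500/1000) = 8°C.
Deviation = OAT − ISA = -24 − 8 = -32°C.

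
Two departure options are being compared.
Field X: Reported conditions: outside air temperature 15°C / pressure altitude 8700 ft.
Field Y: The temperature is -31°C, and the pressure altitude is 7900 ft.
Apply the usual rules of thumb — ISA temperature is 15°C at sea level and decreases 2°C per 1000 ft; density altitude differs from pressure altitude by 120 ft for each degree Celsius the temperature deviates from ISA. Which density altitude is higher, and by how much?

Field X: ISA temp = -2.4°C, deviation +17.4°C, DA = 8700 + 120 × 17.4 = 10788 ft.
Field Y: ISA temp = -0.8°C, deviation -30.2°C, DA = 7900 + 120 × (-30.2) = 4276 ft.
Field X is higher by 10788 − 4276 = 6512 ft.

Field X by 6512 ft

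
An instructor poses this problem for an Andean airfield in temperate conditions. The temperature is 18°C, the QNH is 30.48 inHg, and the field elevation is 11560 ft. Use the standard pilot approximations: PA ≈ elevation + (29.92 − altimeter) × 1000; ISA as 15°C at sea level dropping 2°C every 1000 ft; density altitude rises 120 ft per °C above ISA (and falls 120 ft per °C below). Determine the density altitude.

14000 ft

Pressure altitude = 11560 + (29.92 − 30.48) × 1000 = 11560 + (-560) = 11000 ft.
ISA temperature at 11000 ft = 15 − 2 × (11000/1000) = -7°C.
ISA deviation = 18 − (-7) = +25°C.
Density altitude = 11000 + 120 × (25) = 14000 ft.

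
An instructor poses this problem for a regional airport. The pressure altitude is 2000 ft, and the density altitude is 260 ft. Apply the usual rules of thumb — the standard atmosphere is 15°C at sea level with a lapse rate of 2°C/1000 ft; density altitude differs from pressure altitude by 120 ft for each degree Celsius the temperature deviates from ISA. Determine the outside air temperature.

-3.5°C

Density altitude − pressure altitude = 260 − 2000 = -1740 ft.
At 120 ft/°C that is an ISA deviation of -1740/120 = -14.5°C.
ISA temperature at 2000 ft = 15 − 2 × (2000/1000) = 11°C.
OAT = ISA + deviation = 11 + (-14.5) = -3.5°C.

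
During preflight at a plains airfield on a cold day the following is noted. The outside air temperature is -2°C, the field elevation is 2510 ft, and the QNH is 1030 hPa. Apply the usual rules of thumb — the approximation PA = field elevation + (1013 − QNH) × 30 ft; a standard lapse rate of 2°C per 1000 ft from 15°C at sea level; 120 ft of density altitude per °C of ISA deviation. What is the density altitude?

440 ft

Pressure altitude = 2510 + (1013 − 1030) × 30 = 2510 + (-510) = 2000 ft.
ISA temperature at 2000 ft = 15 − 2 × (2000/1000) = 11°C.
ISA deviation = -2 − 11 = -13°C.
Density altitude = 2000 + 120 × (-13) = 440 ft.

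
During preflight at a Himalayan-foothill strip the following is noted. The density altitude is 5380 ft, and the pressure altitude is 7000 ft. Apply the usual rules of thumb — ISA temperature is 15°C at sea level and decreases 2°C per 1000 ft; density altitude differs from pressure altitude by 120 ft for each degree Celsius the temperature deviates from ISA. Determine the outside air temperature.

-12.5°C

Density altitude − pressure altitude = 5380 − 7000 = -1620 ft.
At 120 ft/°C that is an ISA deviation of -1620/120 = -13.5°C.
ISA temperature at 7000 ft = 15 − 2 × (7000/1000) = 1°C.
OAT = ISA + deviation = 1 + (-13.5) = -12.5°C.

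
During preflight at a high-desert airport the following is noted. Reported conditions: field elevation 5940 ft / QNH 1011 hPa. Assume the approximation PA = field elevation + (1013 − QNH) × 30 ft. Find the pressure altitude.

6000 ft

Pressure correction = (1013 − 1011) × 30 = +60 ft.
Pressure altitude = 5940 + (+60) = 6000 ft.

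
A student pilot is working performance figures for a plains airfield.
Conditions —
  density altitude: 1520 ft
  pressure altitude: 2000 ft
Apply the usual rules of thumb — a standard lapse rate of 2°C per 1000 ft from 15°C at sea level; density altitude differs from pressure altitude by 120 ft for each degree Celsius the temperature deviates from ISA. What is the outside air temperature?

Density altitude − pressure altitude = 1520 − 2000 = -480 ft.
At 120 ft/°C that is an ISA deviation of -480/120 = -4°C.
ISA temperature at 2000 ft = 15 − 2 × (2000/1000) = 11°C.
OAT = ISA + deviation = 11 + (-4) = 7°C.

7°C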